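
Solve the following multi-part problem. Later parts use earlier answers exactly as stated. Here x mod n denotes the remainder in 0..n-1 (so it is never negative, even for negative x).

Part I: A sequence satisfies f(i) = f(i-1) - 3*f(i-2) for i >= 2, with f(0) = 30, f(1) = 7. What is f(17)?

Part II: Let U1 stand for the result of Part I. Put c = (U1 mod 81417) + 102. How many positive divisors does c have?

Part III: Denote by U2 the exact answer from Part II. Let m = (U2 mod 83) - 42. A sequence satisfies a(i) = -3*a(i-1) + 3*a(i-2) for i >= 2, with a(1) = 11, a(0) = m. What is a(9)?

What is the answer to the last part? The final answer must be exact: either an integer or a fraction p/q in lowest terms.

1226826

Part I: f(2) = 1*(7) - 3*(30) = -83; iterating: f(2)=-83, f(3)=-104, f(4)=145, f(5)=457, f(6)=22, f(7)=-1349, f(8)=-1415, f(9)=2632, f(10)=6877, f(11)=-1019, f(12)=-21650, f(13)=-18593, f(14)=46357, f(15)=102136, f(16)=-36935, f(17)=-343343; answer -343343
Part II: U1 = -343343; c = 63844; 63844 = 2^2 * 11 * 1451; number of divisors = (2+1) * (1+1) * (1+1) = 12; answer 12
Part III: U2 = 12; m = -30; a(2) = -3*(11) + 3*(-30) = -123; iterating: a(2)=-123, a(3)=402, a(4)=-1575, a(5)=5931, a(6)=-22518, a(7)=85347, a(8)=-323595, a(9)=1226826; answer 1226826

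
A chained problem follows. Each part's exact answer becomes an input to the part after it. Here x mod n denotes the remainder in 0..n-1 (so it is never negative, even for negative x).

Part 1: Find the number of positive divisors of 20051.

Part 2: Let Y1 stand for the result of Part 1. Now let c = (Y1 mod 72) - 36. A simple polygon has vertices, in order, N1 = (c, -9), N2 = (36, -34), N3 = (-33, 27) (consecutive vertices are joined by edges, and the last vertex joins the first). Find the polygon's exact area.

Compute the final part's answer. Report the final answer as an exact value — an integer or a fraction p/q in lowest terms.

Part 1: 20051 is prime, so its only divisors are 1 and 20051; count = 2; answer 2
Part 2: Y1 = 2; c = -34; cross terms: (-34*-34 - 36*-9)=1480, (36*27 - -33*-34)=-150, (-33*-9 - -34*27)=1215; twice the area = |2545| = 2545; area = 2545/2; answer 2545/2

2545/2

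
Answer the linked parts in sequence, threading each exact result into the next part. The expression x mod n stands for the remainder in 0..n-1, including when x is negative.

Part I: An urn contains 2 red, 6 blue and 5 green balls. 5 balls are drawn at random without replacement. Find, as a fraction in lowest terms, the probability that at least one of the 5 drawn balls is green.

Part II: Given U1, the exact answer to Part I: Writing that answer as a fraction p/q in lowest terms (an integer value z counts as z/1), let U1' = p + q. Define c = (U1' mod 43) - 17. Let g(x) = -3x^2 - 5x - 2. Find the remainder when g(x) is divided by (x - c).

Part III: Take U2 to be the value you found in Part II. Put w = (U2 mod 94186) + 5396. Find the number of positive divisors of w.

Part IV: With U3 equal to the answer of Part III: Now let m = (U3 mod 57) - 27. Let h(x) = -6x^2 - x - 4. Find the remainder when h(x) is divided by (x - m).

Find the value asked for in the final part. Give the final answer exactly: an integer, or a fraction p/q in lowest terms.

-2151

Part I: total draws C(13,5) = 1287; complement C(8,5) = 56; favorable 1287 - 56 = 1231; P = 1231/1287; answer 1231/1287
Part II: U1 = 1231/1287; threaded value p + q = 2518; c = 7; remainder = value at the root: -3*(7)^2 - 5*(7)^1 - 2 = (-147) + (-35) + (-2) = -184; answer -184
Part III: U2 = -184; w = 99398; 99398 = 2 * 13 * 3823; number of divisors = (1+1) * (1+1) * (1+1) = 8; answer 8
Part IV: U3 = 8; m = -19; remainder = value at the root: -6*(-19)^2 - 1*(-19)^1 - 4 = (-2166) + (19) + (-4) = -2151; answer -2151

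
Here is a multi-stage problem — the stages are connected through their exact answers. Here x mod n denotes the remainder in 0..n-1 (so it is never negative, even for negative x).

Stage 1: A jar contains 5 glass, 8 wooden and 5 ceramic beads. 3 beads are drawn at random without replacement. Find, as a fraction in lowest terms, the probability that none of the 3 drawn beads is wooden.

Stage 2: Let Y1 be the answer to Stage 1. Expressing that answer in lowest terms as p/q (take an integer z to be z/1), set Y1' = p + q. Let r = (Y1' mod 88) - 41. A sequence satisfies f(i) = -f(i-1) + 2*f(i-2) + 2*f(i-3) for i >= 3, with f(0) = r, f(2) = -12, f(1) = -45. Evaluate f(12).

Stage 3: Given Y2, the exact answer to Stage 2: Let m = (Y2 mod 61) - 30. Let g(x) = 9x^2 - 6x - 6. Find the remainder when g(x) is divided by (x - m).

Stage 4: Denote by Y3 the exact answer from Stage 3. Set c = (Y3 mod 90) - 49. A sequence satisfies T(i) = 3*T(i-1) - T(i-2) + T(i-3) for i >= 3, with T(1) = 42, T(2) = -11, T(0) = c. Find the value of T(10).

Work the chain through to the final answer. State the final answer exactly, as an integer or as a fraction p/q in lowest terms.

Stage 1: total draws C(18,3) = 816; favorable C(10,3) = 120; P = 5/34; answer 5/34
Stage 2: Y1 = 5/34; threaded value p + q = 39; r = -2; f(3) = -1*(-12) + 2*(-45) + 2*(-2) = -82; iterating: f(3)=-82, f(4)=-32, f(5)=-156, f(6)=-72, f(7)=-304, f(8)=-152, f(9)=-600, f(10)=-312, f(11)=-1192, f(12)=-632; answer -632
Stage 3: Y2 = -632; m = 9; remainder = value at the root: 9*(9)^2 - 6*(9)^1 - 6 = (729) + (-54) + (-6) = 669; answer 669
Stage 4: Y3 = 669; c = -10; T(3) = 3*(-11) - 1*(42) + 1*(-10) = -85; iterating: T(3)=-85, T(4)=-202, T(5)=-532, T(6)=-1479, T(7)=-4107, T(8)=-11374, T(9)=-31494, T(10)=-87215; answer -87215

-87215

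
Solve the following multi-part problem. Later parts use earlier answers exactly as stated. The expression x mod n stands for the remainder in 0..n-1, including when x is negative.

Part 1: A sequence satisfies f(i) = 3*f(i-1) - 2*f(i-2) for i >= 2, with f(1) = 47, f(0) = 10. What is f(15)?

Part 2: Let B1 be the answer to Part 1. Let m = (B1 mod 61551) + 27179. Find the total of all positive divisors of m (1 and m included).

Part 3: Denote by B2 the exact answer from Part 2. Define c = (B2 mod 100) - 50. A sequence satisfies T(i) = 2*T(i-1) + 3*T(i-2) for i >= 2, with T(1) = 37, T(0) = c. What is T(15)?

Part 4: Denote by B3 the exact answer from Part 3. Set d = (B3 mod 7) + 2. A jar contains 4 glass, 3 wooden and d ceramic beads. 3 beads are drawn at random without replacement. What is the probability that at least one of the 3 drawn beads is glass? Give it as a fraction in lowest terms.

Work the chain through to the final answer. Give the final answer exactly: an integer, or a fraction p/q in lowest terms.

Part 1: f(2) = 3*(47) - 2*(10) = 121; iterating: f(2)=121, f(3)=269, f(4)=565, f(5)=1157, f(6)=2341, f(7)=4709, f(8)=9445, f(9)=18917, f(10)=37861, f(11)=75749, f(12)=151525, f(13)=303077, f(14)=606181, f(15)=1212389; answer 1212389
Part 2: B1 = 1212389; m = 70099; 70099 is prime, so its only divisors are 1 and 70099; sigma = 1 + 70099 = 70100; answer 70100
Part 3: B2 = 70100; c = -50; T(2) = 2*(37) + 3*(-50) = -76; iterating: T(2)=-76, T(3)=-41, T(4)=-310, T(5)=-743, T(6)=-2416, T(7)=-7061, T(8)=-21370, T(9)=-63923, T(10)=-191956, T(11)=-575681, T(12)=-1727230, T(13)=-5181503, T(14)=-15544696, T(15)=-46633901; answer -46633901
Part 4: B3 = -46633901; d = 3; total draws C(10,3) = 120; complement C(6,3) = 20; favorable 120 - 20 = 100; P = 5/6; answer 5/6

5/6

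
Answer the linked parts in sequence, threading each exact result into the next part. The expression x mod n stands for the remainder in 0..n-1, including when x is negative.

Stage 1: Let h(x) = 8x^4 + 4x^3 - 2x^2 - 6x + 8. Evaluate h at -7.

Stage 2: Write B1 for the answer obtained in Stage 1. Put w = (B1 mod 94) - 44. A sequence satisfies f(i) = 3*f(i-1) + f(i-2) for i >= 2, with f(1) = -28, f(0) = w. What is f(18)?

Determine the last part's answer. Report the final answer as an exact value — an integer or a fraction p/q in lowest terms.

Stage 1: 8*(-7)^4 + 4*(-7)^3 - 2*(-7)^2 - 6*(-7)^1 + 8 = (19208) + (-1372) + (-98) + (42) + (8) = 17788; answer 17788
Stage 2: B1 = 17788; w = -22; f(2) = 3*(-28) + 1*(-22) = -106; iterating: f(2)=-106, f(3)=-346, f(4)=-1144, f(5)=-3778, f(6)=-12478, f(7)=-41212, f(8)=-136114, f(9)=-449554, f(10)=-1484776, f(11)=-4903882, f(12)=-16196422, f(13)=-53493148, f(14)=-176675866, f(15)=-583520746, f(16)=-1927238104, f(17)=-6365235058, f(18)=-21022943278; answer -21022943278

-21022943278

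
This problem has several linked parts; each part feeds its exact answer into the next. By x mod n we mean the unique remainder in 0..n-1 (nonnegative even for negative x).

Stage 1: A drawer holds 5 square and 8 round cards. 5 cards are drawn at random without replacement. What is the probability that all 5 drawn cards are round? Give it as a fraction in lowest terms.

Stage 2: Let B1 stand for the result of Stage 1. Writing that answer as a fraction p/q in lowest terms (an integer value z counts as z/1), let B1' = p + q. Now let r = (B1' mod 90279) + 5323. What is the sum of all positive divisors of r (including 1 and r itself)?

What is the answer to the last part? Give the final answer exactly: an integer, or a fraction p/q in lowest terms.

Stage 1: total draws C(13,5) = 1287; favorable C(8,5) = 56; P = 56/1287; answer 56/1287
Stage 2: B1 = 56/1287; threaded value p + q = 1343; r = 6666; 6666 = 2 * 3 * 11 * 101; sigma = (1 + 2) * (1 + 3) * (1 + 11) * (1 + 101) = 3 * 4 * 12 * 102 = 14688; answer 14688

14688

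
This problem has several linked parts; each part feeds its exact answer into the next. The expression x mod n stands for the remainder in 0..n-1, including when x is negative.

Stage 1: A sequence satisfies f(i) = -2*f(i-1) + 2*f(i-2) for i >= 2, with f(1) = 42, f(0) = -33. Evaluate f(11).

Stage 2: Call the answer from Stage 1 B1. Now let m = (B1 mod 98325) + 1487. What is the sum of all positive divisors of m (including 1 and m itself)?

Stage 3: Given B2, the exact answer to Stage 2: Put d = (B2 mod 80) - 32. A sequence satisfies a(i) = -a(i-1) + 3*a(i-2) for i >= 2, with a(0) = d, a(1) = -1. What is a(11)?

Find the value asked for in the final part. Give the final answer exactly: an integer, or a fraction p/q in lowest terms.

-30499

Stage 1: f(2) = -2*(42) + 2*(-33) = -150; iterating: f(2)=-150, f(3)=384, f(4)=-1068, f(5)=2904, f(6)=-7944, f(7)=21696, f(8)=-59280, f(9)=161952, f(10)=-442464, f(11)=1208832; answer 1208832
Stage 2: B1 = 1208832; m = 30419; 30419 = 19 * 1601; sigma = (1 + 19) * (1 + 1601) = 20 * 1602 = 32040; answer 32040
Stage 3: B2 = 32040; d = 8; a(2) = -1*(-1) + 3*(8) = 25; iterating: a(2)=25, a(3)=-28, a(4)=103, a(5)=-187, a(6)=496, a(7)=-1057, a(8)=2545, a(9)=-5716, a(10)=13351, a(11)=-30499; answer -30499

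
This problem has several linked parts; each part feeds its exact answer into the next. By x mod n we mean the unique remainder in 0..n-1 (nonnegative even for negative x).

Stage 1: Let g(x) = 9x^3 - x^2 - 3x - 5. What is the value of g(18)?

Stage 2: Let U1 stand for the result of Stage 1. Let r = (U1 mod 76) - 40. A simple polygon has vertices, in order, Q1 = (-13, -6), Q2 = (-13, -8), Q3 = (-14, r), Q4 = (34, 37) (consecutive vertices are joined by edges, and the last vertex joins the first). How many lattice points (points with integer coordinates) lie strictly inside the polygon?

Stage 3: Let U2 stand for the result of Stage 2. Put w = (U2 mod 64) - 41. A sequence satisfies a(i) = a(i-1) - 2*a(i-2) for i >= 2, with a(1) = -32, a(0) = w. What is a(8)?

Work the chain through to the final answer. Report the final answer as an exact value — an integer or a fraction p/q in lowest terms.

Stage 1: 9*(18)^3 - 1*(18)^2 - 3*(18)^1 - 5 = (52488) + (-324) + (-54) + (-5) = 52105; answer 52105
Stage 2: U1 = 52105; r = 5; cross terms: (-13*-8 - -13*-6)=26, (-13*5 - -14*-8)=-177, (-14*37 - 34*5)=-688, (34*-6 - -13*37)=277; twice the area = |-562| = 562; area = 281; boundary points = 2 + 1 + 16 + 1 = 20; strictly interior points = area - boundary/2 + 1 = 272; answer 272
Stage 3: U2 = 272; w = -25; a(2) = 1*(-32) - 2*(-25) = 18; iterating: a(2)=18, a(3)=82, a(4)=46, a(5)=-118, a(6)=-210, a(7)=26, a(8)=446; answer 446

446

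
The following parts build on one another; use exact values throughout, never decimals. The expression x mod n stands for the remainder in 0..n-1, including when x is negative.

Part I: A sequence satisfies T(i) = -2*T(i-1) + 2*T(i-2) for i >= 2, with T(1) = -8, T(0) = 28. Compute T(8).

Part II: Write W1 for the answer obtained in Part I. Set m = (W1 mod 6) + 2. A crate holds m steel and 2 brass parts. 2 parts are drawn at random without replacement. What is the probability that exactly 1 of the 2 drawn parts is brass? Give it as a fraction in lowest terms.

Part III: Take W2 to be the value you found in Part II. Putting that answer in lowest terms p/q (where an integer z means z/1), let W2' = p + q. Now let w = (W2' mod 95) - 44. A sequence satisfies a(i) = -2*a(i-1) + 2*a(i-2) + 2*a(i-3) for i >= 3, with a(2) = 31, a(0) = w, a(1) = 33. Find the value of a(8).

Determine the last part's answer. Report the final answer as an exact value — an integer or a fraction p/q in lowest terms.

10252

Part I: T(2) = -2*(-8) + 2*(28) = 72; iterating: T(2)=72, T(3)=-160, T(4)=464, T(5)=-1248, T(6)=3424, T(7)=-9344, T(8)=25536; answer 25536
Part II: W1 = 25536; m = 2; total draws C(4,2) = 6; favorable C(2,1)*C(2,1) = 4; P = 2/3; answer 2/3
Part III: W2 = 2/3; threaded value p + q = 5; w = -39; a(3) = -2*(31) + 2*(33) + 2*(-39) = -74; iterating: a(3)=-74, a(4)=276, a(5)=-638, a(6)=1680, a(7)=-4084, a(8)=10252; answer 10252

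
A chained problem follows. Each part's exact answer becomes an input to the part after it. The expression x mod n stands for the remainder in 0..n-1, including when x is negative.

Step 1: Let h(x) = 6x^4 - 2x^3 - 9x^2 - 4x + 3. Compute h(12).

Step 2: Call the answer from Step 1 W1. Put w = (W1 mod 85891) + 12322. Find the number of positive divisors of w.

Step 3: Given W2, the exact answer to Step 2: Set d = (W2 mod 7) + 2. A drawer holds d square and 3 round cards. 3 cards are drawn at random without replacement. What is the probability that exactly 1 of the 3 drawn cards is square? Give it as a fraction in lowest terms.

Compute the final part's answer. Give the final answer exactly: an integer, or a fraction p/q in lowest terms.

Step 1: 6*(12)^4 - 2*(12)^3 - 9*(12)^2 - 4*(12)^1 + 3 = (124416) + (-3456) + (-1296) + (-48) + (3) = 119619; answer 119619
Step 2: W1 = 119619; w = 46050; 46050 = 2 * 3 * 5^2 * 307; number of divisors = (1+1) * (1+1) * (2+1) * (1+1) = 24; answer 24
Step 3: W2 = 24; d = 5; total draws C(8,3) = 56; favorable C(5,1)*C(3,2) = 15; P = 15/56; answer 15/56

15/56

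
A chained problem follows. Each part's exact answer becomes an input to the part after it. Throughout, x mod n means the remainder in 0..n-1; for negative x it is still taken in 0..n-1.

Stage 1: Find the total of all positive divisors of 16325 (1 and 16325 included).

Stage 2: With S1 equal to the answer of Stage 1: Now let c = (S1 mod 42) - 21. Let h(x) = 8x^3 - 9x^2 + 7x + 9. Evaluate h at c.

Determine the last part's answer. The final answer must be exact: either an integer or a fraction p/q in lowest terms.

5175

Stage 1: 16325 = 5^2 * 653; sigma = (1 + 5 + 25) * (1 + 653) = 31 * 654 = 20274; answer 20274
Stage 2: S1 = 20274; c = 9; 8*(9)^3 - 9*(9)^2 + 7*(9)^1 + 9 = (5832) + (-729) + (63) + (9) = 5175; answer 5175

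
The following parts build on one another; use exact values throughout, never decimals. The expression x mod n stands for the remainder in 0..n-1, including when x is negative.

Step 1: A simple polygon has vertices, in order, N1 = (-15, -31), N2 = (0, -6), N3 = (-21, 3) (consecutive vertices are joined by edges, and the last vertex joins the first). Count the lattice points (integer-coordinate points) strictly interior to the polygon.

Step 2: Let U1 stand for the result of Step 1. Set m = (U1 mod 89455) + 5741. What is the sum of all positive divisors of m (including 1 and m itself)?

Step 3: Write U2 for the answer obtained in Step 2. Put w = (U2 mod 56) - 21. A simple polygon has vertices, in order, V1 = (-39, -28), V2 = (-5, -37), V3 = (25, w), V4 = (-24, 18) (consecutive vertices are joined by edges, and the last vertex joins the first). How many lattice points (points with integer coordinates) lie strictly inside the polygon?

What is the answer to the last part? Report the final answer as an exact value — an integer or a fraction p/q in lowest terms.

Step 1: cross terms: (-15*-6 - 0*-31)=90, (0*3 - -21*-6)=-126, (-21*-31 - -15*3)=696; twice the area = |660| = 660; area = 330; boundary points = 5 + 3 + 2 = 10; strictly interior points = area - boundary/2 + 1 = 326; answer 326
Step 2: U1 = 326; m = 6067; 6067 is prime, so its only divisors are 1 and 6067; sigma = 1 + 6067 = 6068; answer 6068
Step 3: U2 = 6068; w = -1; cross terms: (-39*-37 - -5*-28)=1303, (-5*-1 - 25*-37)=930, (25*18 - -24*-1)=426, (-24*-28 - -39*18)=1374; twice the area = |4033| = 4033; area = 4033/2; boundary points = 1 + 6 + 1 + 1 = 9; strictly interior points = area - boundary/2 + 1 = 2013; answer 2013

2013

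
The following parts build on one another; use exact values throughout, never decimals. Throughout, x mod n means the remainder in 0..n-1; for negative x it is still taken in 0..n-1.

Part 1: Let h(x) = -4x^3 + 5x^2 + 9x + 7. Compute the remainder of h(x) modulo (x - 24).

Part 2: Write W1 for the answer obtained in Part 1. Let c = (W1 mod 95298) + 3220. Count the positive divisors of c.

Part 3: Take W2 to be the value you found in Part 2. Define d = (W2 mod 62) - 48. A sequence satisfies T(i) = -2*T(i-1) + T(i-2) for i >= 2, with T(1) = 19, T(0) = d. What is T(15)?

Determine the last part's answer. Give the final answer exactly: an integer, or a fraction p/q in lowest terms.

6613627

Part 1: remainder = value at the root: -4*(24)^3 + 5*(24)^2 + 9*(24)^1 + 7 = (-55296) + (2880) + (216) + (7) = -52193; answer -52193
Part 2: W1 = -52193; c = 46325; 46325 = 5^2 * 17 * 109; number of divisors = (2+1) * (1+1) * (1+1) = 12; answer 12
Part 3: W2 = 12; d = -36; T(2) = -2*(19) + 1*(-36) = -74; iterating: T(2)=-74, T(3)=167, T(4)=-408, T(5)=983, T(6)=-2374, T(7)=5731, T(8)=-13836, T(9)=33403, T(10)=-80642, T(11)=194687, T(12)=-470016, T(13)=1134719, T(14)=-2739454, T(15)=6613627; answer 6613627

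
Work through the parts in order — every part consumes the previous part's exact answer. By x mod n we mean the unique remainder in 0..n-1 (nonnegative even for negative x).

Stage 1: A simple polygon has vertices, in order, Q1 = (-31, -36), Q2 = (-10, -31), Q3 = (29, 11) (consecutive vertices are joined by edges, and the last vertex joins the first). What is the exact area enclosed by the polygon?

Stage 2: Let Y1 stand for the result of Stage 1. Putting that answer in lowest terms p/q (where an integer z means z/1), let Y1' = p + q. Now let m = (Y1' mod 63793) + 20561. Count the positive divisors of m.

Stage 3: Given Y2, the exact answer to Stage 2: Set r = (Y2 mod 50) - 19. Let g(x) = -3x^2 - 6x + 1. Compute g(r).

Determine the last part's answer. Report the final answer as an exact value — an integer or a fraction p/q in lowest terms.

Stage 1: cross terms: (-31*-31 - -10*-36)=601, (-10*11 - 29*-31)=789, (29*-36 - -31*11)=-703; twice the area = |687| = 687; area = 687/2; answer 687/2
Stage 2: Y1 = 687/2; threaded value p + q = 689; m = 21250; 21250 = 2 * 5^4 * 17; number of divisors = (1+1) * (4+1) * (1+1) = 20; answer 20
Stage 3: Y2 = 20; r = 1; -3*(1)^2 - 6*(1)^1 + 1 = (-3) + (-6) + (1) = -8; answer -8

-8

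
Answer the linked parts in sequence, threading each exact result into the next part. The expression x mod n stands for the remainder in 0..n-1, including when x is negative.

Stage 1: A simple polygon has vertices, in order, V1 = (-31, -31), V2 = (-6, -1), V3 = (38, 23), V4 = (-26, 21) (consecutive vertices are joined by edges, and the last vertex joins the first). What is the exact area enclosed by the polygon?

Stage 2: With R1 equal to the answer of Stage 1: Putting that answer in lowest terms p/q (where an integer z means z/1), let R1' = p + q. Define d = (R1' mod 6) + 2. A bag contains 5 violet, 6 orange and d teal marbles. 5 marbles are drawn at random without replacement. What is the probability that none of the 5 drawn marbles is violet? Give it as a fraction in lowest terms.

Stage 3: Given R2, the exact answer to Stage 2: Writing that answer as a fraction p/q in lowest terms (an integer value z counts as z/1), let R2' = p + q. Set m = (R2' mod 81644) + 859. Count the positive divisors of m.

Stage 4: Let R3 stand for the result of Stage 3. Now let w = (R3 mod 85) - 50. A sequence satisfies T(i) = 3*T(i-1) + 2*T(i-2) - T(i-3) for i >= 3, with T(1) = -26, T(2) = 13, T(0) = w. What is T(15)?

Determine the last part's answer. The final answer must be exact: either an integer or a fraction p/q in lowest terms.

78651742

Stage 1: cross terms: (-31*-1 - -6*-31)=-155, (-6*23 - 38*-1)=-100, (38*21 - -26*23)=1396, (-26*-31 - -31*21)=1457; twice the area = |2598| = 2598; area = 1299; answer 1299
Stage 2: R1 = 1299; threaded value p + q = 1300; d = 6; total draws C(17,5) = 6188; favorable C(12,5) = 792; P = 198/1547; answer 198/1547
Stage 3: R2 = 198/1547; threaded value p + q = 1745; m = 2604; 2604 = 2^2 * 3 * 7 * 31; number of divisors = (2+1) * (1+1) * (1+1) * (1+1) = 24; answer 24
Stage 4: R3 = 24; w = -26; T(3) = 3*(13) + 2*(-26) - 1*(-26) = 13; iterating: T(3)=13, T(4)=91, T(5)=286, T(6)=1027, T(7)=3562, T(8)=12454, T(9)=43459, T(10)=151723, T(11)=529633, T(12)=1848886, T(13)=6454201, T(14)=22530742, T(15)=78651742; answer 78651742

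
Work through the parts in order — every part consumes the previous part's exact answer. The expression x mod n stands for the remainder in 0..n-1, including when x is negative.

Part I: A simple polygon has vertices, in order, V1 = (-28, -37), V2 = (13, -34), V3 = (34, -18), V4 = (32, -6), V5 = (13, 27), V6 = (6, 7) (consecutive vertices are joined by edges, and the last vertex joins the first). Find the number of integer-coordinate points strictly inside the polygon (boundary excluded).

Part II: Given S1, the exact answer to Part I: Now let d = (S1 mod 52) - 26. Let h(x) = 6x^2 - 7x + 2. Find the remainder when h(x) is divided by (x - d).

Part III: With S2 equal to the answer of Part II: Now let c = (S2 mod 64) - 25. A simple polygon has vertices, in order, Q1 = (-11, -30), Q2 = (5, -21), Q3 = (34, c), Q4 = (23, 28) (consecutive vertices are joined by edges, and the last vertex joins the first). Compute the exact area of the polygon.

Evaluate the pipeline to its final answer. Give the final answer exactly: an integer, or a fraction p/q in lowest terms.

1449/2

Part I: cross terms: (-28*-34 - 13*-37)=1433, (13*-18 - 34*-34)=922, (34*-6 - 32*-18)=372, (32*27 - 13*-6)=942, (13*7 - 6*27)=-71, (6*-37 - -28*7)=-26; twice the area = |3572| = 3572; area = 1786; boundary points = 1 + 1 + 2 + 1 + 1 + 2 = 8; strictly interior points = area - boundary/2 + 1 = 1783; answer 1783
Part II: S1 = 1783; d = -11; remainder = value at the root: 6*(-11)^2 - 7*(-11)^1 + 2 = (726) + (77) + (2) = 805; answer 805
Part III: S2 = 805; c = 12; cross terms: (-11*-21 - 5*-30)=381, (5*12 - 34*-21)=774, (34*28 - 23*12)=676, (23*-30 - -11*28)=-382; twice the area = |1449| = 1449; area = 1449/2; answer 1449/2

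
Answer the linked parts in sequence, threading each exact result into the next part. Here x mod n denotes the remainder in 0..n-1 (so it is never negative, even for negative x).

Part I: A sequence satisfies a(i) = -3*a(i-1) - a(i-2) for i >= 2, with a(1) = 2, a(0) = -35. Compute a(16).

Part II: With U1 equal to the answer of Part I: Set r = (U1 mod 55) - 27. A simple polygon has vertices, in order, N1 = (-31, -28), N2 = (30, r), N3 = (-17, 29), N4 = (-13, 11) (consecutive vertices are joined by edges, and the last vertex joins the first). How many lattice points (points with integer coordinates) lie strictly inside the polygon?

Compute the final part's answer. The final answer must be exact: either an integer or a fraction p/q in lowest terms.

Part I: a(2) = -3*(2) - 1*(-35) = 29; iterating: a(2)=29, a(3)=-89, a(4)=238, a(5)=-625, a(6)=1637, a(7)=-4286, a(8)=11221, a(9)=-29377, a(10)=76910, a(11)=-201353, a(12)=527149, a(13)=-1380094, a(14)=3613133, a(15)=-9459305, a(16)=24764782; answer 24764782
Part II: U1 = 24764782; r = 15; cross terms: (-31*15 - 30*-28)=375, (30*29 - -17*15)=1125, (-17*11 - -13*29)=190, (-13*-28 - -31*11)=705; twice the area = |2395| = 2395; area = 2395/2; boundary points = 1 + 1 + 2 + 3 = 7; strictly interior points = area - boundary/2 + 1 = 1195; answer 1195

1195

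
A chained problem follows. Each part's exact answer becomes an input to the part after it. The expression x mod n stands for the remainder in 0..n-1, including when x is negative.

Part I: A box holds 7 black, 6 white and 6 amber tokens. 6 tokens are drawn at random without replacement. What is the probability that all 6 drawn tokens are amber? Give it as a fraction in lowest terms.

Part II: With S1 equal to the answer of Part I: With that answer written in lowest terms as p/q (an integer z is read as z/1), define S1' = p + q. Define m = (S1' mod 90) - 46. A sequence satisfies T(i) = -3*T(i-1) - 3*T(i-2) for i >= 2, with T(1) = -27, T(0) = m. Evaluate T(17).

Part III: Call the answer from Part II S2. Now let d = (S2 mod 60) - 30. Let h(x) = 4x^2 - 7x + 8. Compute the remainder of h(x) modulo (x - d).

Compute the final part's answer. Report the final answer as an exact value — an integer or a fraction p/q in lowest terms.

194

Part I: total draws C(19,6) = 27132; favorable C(6,6) = 1; P = 1/27132; answer 1/27132
Part II: S1 = 1/27132; threaded value p + q = 27133; m = -3; T(2) = -3*(-27) - 3*(-3) = 90; iterating: T(2)=90, T(3)=-189, T(4)=297, T(5)=-324, T(6)=81, T(7)=729, T(8)=-2430, T(9)=5103, T(10)=-8019, T(11)=8748, T(12)=-2187, T(13)=-19683, T(14)=65610, T(15)=-137781, T(16)=216513, T(17)=-236196; answer -236196
Part III: S2 = -236196; d = -6; remainder = value at the root: 4*(-6)^2 - 7*(-6)^1 + 8 = (144) + (42) + (8) = 194; answer 194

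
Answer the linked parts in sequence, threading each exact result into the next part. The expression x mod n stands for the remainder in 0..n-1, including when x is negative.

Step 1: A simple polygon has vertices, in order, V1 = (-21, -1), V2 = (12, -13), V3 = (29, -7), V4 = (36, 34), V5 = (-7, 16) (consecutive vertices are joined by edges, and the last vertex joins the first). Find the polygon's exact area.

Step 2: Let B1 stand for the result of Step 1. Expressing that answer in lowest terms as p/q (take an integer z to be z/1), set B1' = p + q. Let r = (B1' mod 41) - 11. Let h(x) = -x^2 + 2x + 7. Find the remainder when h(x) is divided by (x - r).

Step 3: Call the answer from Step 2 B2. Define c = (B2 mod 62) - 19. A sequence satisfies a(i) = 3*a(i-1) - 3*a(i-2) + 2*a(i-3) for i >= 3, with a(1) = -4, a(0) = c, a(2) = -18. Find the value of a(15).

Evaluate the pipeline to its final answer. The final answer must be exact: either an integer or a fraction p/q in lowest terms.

-240298

Step 1: cross terms: (-21*-13 - 12*-1)=285, (12*-7 - 29*-13)=293, (29*34 - 36*-7)=1238, (36*16 - -7*34)=814, (-7*-1 - -21*16)=343; twice the area = |2973| = 2973; area = 2973/2; answer 2973/2
Step 2: B1 = 2973/2; threaded value p + q = 2975; r = 12; remainder = value at the root: -1*(12)^2 + 2*(12)^1 + 7 = (-144) + (24) + (7) = -113; answer -113
Step 3: B2 = -113; c = -8; a(3) = 3*(-18) - 3*(-4) + 2*(-8) = -58; iterating: a(3)=-58, a(4)=-128, a(5)=-246, a(6)=-470, a(7)=-928, a(8)=-1866, a(9)=-3754, a(10)=-7520, a(11)=-15030, a(12)=-30038, a(13)=-60064, a(14)=-120138, a(15)=-240298; answer -240298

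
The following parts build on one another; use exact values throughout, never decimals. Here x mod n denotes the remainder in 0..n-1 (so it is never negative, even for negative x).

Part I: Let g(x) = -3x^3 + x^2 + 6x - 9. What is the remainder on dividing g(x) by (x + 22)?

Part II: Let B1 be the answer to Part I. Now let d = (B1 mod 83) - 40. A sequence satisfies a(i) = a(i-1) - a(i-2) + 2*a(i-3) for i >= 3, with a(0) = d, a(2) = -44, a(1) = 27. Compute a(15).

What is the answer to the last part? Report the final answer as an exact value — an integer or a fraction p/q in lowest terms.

-2023

Part I: remainder = value at the root: -3*(-22)^3 + 1*(-22)^2 + 6*(-22)^1 - 9 = (31944) + (484) + (-132) + (-9) = 32287; answer 32287
Part II: B1 = 32287; d = -40; a(3) = 1*(-44) - 1*(27) + 2*(-40) = -151; iterating: a(3)=-151, a(4)=-53, a(5)=10, a(6)=-239, a(7)=-355, a(8)=-96, a(9)=-219, a(10)=-833, a(11)=-806, a(12)=-411, a(13)=-1271, a(14)=-2472, a(15)=-2023; answer -2023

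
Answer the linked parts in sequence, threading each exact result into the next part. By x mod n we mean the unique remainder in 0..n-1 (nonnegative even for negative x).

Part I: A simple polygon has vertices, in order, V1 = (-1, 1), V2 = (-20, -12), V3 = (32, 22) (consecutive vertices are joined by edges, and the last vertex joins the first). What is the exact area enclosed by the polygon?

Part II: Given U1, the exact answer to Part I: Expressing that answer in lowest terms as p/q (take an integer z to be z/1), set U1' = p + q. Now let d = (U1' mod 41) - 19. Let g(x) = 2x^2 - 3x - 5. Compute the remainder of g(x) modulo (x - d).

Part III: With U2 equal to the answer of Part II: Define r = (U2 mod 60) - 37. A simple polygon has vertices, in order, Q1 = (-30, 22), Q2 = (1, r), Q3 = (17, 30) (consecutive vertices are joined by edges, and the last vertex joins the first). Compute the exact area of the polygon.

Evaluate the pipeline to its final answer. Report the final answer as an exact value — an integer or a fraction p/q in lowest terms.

Part I: cross terms: (-1*-12 - -20*1)=32, (-20*22 - 32*-12)=-56, (32*1 - -1*22)=54; twice the area = |30| = 30; area = 15; answer 15
Part II: U1 = 15; threaded value p + q = 16; d = -3; remainder = value at the root: 2*(-3)^2 - 3*(-3)^1 - 5 = (18) + (9) + (-5) = 22; answer 22
Part III: U2 = 22; r = -15; cross terms: (-30*-15 - 1*22)=428, (1*30 - 17*-15)=285, (17*22 - -30*30)=1274; twice the area = |1987| = 1987; area = 1987/2; answer 1987/2

1987/2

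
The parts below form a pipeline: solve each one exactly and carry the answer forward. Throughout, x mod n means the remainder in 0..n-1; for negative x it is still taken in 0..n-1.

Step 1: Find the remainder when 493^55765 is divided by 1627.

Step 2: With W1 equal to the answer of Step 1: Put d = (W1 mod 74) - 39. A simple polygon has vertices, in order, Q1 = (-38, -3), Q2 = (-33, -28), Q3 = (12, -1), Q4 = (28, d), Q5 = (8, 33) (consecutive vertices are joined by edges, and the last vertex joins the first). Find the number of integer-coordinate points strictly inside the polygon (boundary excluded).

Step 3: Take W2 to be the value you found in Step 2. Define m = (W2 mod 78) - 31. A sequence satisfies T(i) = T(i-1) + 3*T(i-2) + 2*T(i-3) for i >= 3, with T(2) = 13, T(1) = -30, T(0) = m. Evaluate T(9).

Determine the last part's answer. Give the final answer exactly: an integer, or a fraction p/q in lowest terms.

Step 1: squarings mod 1627: 493^1=493, 493^2=626, 493^4=1396, 493^8=1297, 493^16=1518, 493^32=492, 493^64=1268, 493^128=348, 493^256=706, 493^512=574, 493^1024=822, 493^2048=479, 493^4096=34, 493^8192=1156, 493^16384=569, 493^32768=1615; 493^55765 = 493^1 * 493^4 * 493^16 * 493^64 * 493^128 * 493^256 * 493^2048 * 493^4096 * 493^16384 * 493^32768 = 304 (mod 1627); answer 304
Step 2: W1 = 304; d = -31; cross terms: (-38*-28 - -33*-3)=965, (-33*-1 - 12*-28)=369, (12*-31 - 28*-1)=-344, (28*33 - 8*-31)=1172, (8*-3 - -38*33)=1230; twice the area = |3392| = 3392; area = 1696; boundary points = 5 + 9 + 2 + 4 + 2 = 22; strictly interior points = area - boundary/2 + 1 = 1686; answer 1686
Step 3: W2 = 1686; m = 17; T(3) = 1*(13) + 3*(-30) + 2*(17) = -43; iterating: T(3)=-43, T(4)=-64, T(5)=-167, T(6)=-445, T(7)=-1074, T(8)=-2743, T(9)=-6855; answer -6855

-6855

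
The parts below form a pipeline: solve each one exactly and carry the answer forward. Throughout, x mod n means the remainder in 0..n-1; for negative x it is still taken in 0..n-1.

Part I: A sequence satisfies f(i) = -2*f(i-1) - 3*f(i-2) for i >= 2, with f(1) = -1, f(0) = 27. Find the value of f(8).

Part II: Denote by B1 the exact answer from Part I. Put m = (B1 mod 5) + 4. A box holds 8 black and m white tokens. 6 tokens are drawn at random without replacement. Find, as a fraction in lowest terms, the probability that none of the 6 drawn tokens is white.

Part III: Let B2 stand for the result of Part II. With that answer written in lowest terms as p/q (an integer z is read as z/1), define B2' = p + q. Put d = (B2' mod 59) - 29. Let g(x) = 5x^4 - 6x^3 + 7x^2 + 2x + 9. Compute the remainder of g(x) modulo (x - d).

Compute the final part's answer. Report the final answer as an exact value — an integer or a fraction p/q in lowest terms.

562113

Part I: f(2) = -2*(-1) - 3*(27) = -79; iterating: f(2)=-79, f(3)=161, f(4)=-85, f(5)=-313, f(6)=881, f(7)=-823, f(8)=-997; answer -997
Part II: B1 = -997; m = 7; total draws C(15,6) = 5005; favorable C(8,6) = 28; P = 4/715; answer 4/715
Part III: B2 = 4/715; threaded value p + q = 719; d = -18; remainder = value at the root: 5*(-18)^4 - 6*(-18)^3 + 7*(-18)^2 + 2*(-18)^1 + 9 = (524880) + (34992) + (2268) + (-36) + (9) = 562113; answer 562113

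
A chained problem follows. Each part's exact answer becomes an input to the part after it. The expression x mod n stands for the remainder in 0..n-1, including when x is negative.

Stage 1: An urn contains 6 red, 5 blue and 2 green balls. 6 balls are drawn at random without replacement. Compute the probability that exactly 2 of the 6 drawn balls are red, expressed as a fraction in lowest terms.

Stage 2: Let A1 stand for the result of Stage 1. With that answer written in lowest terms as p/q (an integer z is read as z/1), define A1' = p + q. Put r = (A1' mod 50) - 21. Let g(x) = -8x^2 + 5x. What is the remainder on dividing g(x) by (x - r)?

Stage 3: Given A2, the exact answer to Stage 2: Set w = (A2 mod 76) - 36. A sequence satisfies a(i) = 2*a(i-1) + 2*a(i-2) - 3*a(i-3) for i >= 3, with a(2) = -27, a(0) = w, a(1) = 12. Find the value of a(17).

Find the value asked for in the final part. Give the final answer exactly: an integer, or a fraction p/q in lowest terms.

-9557235

Stage 1: total draws C(13,6) = 1716; favorable C(6,2)*C(7,4) = 525; P = 175/572; answer 175/572
Stage 2: A1 = 175/572; threaded value p + q = 747; r = 26; remainder = value at the root: -8*(26)^2 + 5*(26)^1 = (-5408) + (130) = -5278; answer -5278
Stage 3: A2 = -5278; w = 6; a(3) = 2*(-27) + 2*(12) - 3*(6) = -48; iterating: a(3)=-48, a(4)=-186, a(5)=-387, a(6)=-1002, a(7)=-2220, a(8)=-5283, a(9)=-12000, a(10)=-27906, a(11)=-63963, a(12)=-147738, a(13)=-339684, a(14)=-782955, a(15)=-1802064, a(16)=-4150986, a(17)=-9557235; answer -9557235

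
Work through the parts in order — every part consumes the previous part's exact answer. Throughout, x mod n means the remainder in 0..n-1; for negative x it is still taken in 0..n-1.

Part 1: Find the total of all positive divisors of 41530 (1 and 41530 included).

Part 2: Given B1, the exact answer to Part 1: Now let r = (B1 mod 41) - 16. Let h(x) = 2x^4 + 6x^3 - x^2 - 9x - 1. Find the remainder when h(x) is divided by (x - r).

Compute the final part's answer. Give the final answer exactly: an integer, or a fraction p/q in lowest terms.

Part 1: 41530 = 2 * 5 * 4153; sigma = (1 + 2) * (1 + 5) * (1 + 4153) = 3 * 6 * 4154 = 74772; answer 74772
Part 2: B1 = 74772; r = 13; remainder = value at the root: 2*(13)^4 + 6*(13)^3 - 1*(13)^2 - 9*(13)^1 - 1 = (57122) + (13182) + (-169) + (-117) + (-1) = 70017; answer 70017

70017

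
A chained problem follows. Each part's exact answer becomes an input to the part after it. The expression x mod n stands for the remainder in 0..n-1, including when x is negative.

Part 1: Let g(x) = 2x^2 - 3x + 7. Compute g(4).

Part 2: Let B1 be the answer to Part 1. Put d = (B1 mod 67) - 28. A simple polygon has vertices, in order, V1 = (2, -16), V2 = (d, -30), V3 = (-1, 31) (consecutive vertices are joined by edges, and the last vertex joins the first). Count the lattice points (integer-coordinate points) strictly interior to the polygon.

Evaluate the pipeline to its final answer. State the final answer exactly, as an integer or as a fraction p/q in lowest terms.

Part 1: 2*(4)^2 - 3*(4)^1 + 7 = (32) + (-12) + (7) = 27; answer 27
Part 2: B1 = 27; d = -1; cross terms: (2*-30 - -1*-16)=-76, (-1*31 - -1*-30)=-61, (-1*-16 - 2*31)=-46; twice the area = |-183| = 183; area = 183/2; boundary points = 1 + 61 + 1 = 63; strictly interior points = area - boundary/2 + 1 = 61; answer 61

61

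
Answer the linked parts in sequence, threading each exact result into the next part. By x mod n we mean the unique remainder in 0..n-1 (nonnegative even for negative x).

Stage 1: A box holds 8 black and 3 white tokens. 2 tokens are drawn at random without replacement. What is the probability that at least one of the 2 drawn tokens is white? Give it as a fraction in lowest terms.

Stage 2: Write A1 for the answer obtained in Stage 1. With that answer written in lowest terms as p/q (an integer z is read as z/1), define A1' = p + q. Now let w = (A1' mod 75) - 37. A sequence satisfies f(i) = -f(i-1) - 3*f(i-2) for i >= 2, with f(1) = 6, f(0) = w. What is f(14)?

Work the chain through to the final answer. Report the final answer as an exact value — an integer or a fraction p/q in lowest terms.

-47436

Stage 1: total draws C(11,2) = 55; complement C(8,2) = 28; favorable 55 - 28 = 27; P = 27/55; answer 27/55
Stage 2: A1 = 27/55; threaded value p + q = 82; w = -30; f(2) = -1*(6) - 3*(-30) = 84; iterating: f(2)=84, f(3)=-102, f(4)=-150, f(5)=456, f(6)=-6, f(7)=-1362, f(8)=1380, f(9)=2706, f(10)=-6846, f(11)=-1272, f(12)=21810, f(13)=-17994, f(14)=-47436; answer -47436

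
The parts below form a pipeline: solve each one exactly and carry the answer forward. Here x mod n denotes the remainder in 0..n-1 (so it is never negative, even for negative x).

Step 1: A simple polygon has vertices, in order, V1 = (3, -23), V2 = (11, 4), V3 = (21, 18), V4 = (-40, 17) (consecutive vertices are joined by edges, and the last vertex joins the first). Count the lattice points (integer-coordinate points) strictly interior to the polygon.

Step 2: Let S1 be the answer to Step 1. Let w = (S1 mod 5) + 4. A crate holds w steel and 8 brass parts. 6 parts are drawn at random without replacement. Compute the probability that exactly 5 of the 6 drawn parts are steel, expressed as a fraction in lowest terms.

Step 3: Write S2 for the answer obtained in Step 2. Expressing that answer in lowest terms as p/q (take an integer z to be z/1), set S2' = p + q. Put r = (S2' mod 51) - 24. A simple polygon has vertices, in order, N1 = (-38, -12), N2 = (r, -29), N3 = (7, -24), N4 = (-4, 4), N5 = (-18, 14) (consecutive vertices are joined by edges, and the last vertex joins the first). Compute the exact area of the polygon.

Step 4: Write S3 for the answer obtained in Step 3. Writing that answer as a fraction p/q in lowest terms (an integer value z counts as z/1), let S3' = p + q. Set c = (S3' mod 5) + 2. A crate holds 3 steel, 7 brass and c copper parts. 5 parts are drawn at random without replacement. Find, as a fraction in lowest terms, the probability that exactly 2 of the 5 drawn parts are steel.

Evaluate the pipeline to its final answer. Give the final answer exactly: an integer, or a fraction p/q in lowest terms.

7/22

Step 1: cross terms: (3*4 - 11*-23)=265, (11*18 - 21*4)=114, (21*17 - -40*18)=1077, (-40*-23 - 3*17)=869; twice the area = |2325| = 2325; area = 2325/2; boundary points = 1 + 2 + 1 + 1 = 5; strictly interior points = area - boundary/2 + 1 = 1161; answer 1161
Step 2: S1 = 1161; w = 5; total draws C(13,6) = 1716; favorable C(5,5)*C(8,1) = 8; P = 2/429; answer 2/429
Step 3: S2 = 2/429; threaded value p + q = 431; r = -1; cross terms: (-38*-29 - -1*-12)=1090, (-1*-24 - 7*-29)=227, (7*4 - -4*-24)=-68, (-4*14 - -18*4)=16, (-18*-12 - -38*14)=748; twice the area = |2013| = 2013; area = 2013/2; answer 2013/2
Step 4: S3 = 2013/2; threaded value p + q = 2015; c = 2; total draws C(12,5) = 792; favorable C(3,2)*C(9,3) = 252; P = 7/22; answer 7/22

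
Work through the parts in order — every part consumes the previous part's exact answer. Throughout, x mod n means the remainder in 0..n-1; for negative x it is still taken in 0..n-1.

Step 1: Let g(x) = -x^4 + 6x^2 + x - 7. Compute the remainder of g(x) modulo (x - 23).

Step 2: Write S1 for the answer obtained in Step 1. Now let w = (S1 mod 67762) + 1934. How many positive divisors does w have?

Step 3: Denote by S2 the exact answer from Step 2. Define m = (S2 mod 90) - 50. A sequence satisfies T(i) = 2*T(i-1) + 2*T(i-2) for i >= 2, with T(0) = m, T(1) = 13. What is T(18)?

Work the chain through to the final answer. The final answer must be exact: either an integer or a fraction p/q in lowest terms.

-429179392

Step 1: remainder = value at the root: -1*(23)^4 + 6*(23)^2 + 1*(23)^1 - 7 = (-279841) + (3174) + (23) + (-7) = -276651; answer -276651
Step 2: S1 = -276651; w = 64093; 64093 = 107 * 599; number of divisors = (1+1) * (1+1) = 4; answer 4
Step 3: S2 = 4; m = -46; T(2) = 2*(13) + 2*(-46) = -66; iterating: T(2)=-66, T(3)=-106, T(4)=-344, T(5)=-900, T(6)=-2488, T(7)=-6776, T(8)=-18528, T(9)=-50608, T(10)=-138272, T(11)=-377760, T(12)=-1032064, T(13)=-2819648, T(14)=-7703424, T(15)=-21046144, T(16)=-57499136, T(17)=-157090560, T(18)=-429179392; answer -429179392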